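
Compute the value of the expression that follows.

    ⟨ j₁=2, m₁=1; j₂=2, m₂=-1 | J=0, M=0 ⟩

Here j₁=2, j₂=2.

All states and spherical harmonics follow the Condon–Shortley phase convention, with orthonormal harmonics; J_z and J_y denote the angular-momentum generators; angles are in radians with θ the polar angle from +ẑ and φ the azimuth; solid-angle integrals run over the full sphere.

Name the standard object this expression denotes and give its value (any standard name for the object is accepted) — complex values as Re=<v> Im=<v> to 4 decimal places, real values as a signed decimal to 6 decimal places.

Clebsch–Gordan coefficient, −√(1/5) ≈ -0.447214

This is a Clebsch–Gordan (vector-coupling) coefficient.
√[1·4!0!0!/5! · 3!1!1!3!0!0!] = √(36/5)
  +(−1)^1/∏(1,3,0,0,0,0)! = -1/6  (running -1/6)
⟨..|..⟩ = √(36/5)·(-1/6) = -0.447214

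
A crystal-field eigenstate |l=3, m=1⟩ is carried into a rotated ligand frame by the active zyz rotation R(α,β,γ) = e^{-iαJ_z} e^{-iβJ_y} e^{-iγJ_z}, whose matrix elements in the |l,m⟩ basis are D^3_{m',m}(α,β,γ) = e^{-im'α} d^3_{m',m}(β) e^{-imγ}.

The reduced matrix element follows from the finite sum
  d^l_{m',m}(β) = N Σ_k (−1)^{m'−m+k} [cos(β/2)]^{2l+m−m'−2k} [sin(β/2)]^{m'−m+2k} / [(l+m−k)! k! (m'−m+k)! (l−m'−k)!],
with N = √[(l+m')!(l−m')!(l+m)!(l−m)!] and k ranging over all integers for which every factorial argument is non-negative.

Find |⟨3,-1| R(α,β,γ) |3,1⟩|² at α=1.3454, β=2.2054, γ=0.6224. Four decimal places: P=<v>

Split into d^3_{-1,1}(β=2.2054) × two z-phases.
c=cos(2.205400/2)=0.451188, s=sin(2.205400/2)=0.892429; N=√[2·24·24·2]=48.000000
Admissible k: 2..4 (factorial args all ≥0)
  k=2: (−1)^0·48.0000/(8)·0.4512^4·0.8924^2 = +0.198029
  k=3: (−1)^1·48.0000/(6)·0.4512^2·0.8924^4 = -1.032999
  k=4: (−1)^2·48.0000/(48)·0.4512^0·0.8924^6 = +0.505175
d^3_{-1,1}(2.2054) = +0.198029 -1.032999 +0.505175 = -0.329795
|D^3_{-1,1}|² = |d^3_{-1,1}(β)|² = (-0.329795)² = 0.108765 (the z-rotation phases have unit modulus)

P=0.1088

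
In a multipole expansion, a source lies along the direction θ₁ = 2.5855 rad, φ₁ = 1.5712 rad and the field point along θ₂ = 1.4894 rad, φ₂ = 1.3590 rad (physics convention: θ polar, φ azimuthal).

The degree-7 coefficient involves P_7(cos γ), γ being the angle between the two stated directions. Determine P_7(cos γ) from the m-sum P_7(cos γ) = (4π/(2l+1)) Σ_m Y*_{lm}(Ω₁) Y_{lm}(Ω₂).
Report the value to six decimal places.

0.098950

Summing Y*_{l m}(θ₁,φ₁)·Y_{l m}(θ₂,φ₂) over m ∈ [−7, 7]; prefactor 4π/(2·7+1) = 0.837758:
  [-7]  conj(Y_{7,-7})(Ω₁) = 0.00002 - 0.00571j ; Y_{7,-7}(Ω₂) = -0.48667 + 0.04305j ; Δ = 0.00024 + 0.00278j
  [-6]  conj(Y_{7,-6})(Ω₁) = 0.03438 + 0.00008j ; Y_{7,-6}(Ω₂) = -0.04407 - 0.14246j ; Δ = -0.00150 - 0.00490j
  [-5]  conj(Y_{7,-5})(Ω₁) = -0.00025 + 0.12599j ; Y_{7,-5}(Ω₂) = -0.28761 + 0.16156j ; Δ = -0.02028 - 0.03628j
  [-4]  conj(Y_{7,-4})(Ω₁) = -0.30864 - 0.00050j ; Y_{7,-4}(Ω₂) = -0.11360 - 0.12859j ; Δ = 0.03500 + 0.03974j
  [-3]  conj(Y_{7,-3})(Ω₁) = 0.00059 - 0.48495j ; Y_{7,-3}(Ω₂) = -0.16707 + 0.22657j ; Δ = 0.10978 + 0.08115j
  [-2]  conj(Y_{7,-2})(Ω₁) = 0.37254 + 0.00030j ; Y_{7,-2}(Ω₂) = -0.16450 - 0.07417j ; Δ = -0.06126 - 0.02768j
  [-1]  conj(Y_{7,-1})(Ω₁) = 0.00006 - 0.14037j ; Y_{7,-1}(Ω₂) = -0.05526 + 0.25699j ; Δ = 0.03607 + 0.00777j
  [+0]  conj(Y_{7,0})(Ω₁) = 0.42619 + 0.00000j ; Y_{7,0}(Ω₂) = -0.18292 + 0.00000j ; Δ = -0.07796 + 0.00000j
  [+1]  conj(Y_{7,1})(Ω₁) = -0.00006 - 0.14037j ; Y_{7,1}(Ω₂) = 0.05526 + 0.25699j ; Δ = 0.03607 - 0.00777j
  [+2]  conj(Y_{7,2})(Ω₁) = 0.37254 - 0.00030j ; Y_{7,2}(Ω₂) = -0.16450 + 0.07417j ; Δ = -0.06126 + 0.02768j
  [+3]  conj(Y_{7,3})(Ω₁) = -0.00059 - 0.48495j ; Y_{7,3}(Ω₂) = 0.16707 + 0.22657j ; Δ = 0.10978 - 0.08115j
  [+4]  conj(Y_{7,4})(Ω₁) = -0.30864 + 0.00050j ; Y_{7,4}(Ω₂) = -0.11360 + 0.12859j ; Δ = 0.03500 - 0.03974j
  [+5]  conj(Y_{7,5})(Ω₁) = 0.00025 + 0.12599j ; Y_{7,5}(Ω₂) = 0.28761 + 0.16156j ; Δ = -0.02028 + 0.03628j
  [+6]  conj(Y_{7,6})(Ω₁) = 0.03438 - 0.00008j ; Y_{7,6}(Ω₂) = -0.04407 + 0.14246j ; Δ = -0.00150 + 0.00490j
  [+7]  conj(Y_{7,7})(Ω₁) = -0.00002 - 0.00571j ; Y_{7,7}(Ω₂) = 0.48667 + 0.04305j ; Δ = 0.00024 - 0.00278j
Σ over m = 0.11811 - 0.00000j; ×(4π/15) → 0.09895 - 0.00000j. Real part: 0.098950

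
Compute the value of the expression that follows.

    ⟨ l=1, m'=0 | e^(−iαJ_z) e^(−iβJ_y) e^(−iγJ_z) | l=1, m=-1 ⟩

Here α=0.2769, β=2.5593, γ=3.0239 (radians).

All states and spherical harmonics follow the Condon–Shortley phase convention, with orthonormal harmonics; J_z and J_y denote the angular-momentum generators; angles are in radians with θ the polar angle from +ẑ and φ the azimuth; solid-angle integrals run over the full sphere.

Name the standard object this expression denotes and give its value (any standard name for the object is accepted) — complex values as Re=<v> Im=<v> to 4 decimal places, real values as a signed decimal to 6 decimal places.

Wigner D-matrix element, Re=0.3862 Im=-0.0457

This is a Wigner D-matrix element — the rotation-matrix element ⟨l m'| R(α,β,γ) |l m⟩ in the angular-momentum basis.
D^1_{0,-1}(0.2769,2.5593,3.0239) = e^{-i·0·0.2769}·d^1_{0,-1}(2.5593)·e^{-i·-1·3.0239}. Compute d first:
Half-angle: c=0.287050, s=0.957915. N=√(1·1·1·2)=1.414214
k∈{0} keeps every argument non-negative
  k=0: (−1)^1·1.4142/(1)·0.2871^1·0.9579^1 = -0.388866
d^1_{0,-1}(2.5593) = -0.388866
D = (+1.000000+0.000000i)·(-0.388866)·(-0.993082+0.117421i) = +0.386176-0.045661i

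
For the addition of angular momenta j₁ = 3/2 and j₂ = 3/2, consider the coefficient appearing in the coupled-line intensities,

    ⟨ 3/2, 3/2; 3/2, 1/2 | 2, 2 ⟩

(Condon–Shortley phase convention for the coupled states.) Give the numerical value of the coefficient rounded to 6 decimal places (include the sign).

triangle: 1!·2!·2!/6! = 4/720
(j±m)!: 3!·0!·2!·1!·4!·0! = 288
prefactor² = (2J+1)·Δ·N² = 8
  k=0: +1/(0!·1!·0!·2!·2!·0!) = 1/4
Σ = 1/4  ⇒  CG² = 8·(1/4)² = 1/2
CG = +√(1/2) = +0.707107

+0.707107  (= +√(1/2))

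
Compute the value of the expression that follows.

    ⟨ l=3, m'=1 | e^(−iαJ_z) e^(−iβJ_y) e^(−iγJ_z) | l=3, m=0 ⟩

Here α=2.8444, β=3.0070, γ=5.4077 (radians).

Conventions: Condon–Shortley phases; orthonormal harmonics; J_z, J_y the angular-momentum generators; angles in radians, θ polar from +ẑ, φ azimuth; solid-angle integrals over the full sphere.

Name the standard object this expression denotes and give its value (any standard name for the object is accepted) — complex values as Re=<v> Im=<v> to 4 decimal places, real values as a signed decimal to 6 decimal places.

This is a Wigner D-matrix element — the rotation-matrix element ⟨l m'| R(α,β,γ) |l m⟩ in the angular-momentum basis.
Split into d^3_{1,0}(β=3.0070) × two z-phases.
Half-angle: c=0.067246, s=0.997736. N=√(24·2·6·6)=41.569219
k∈{0,1,2} keeps every argument non-negative
  k=0: (−1)^1·41.5692/(12)·0.0672^5·0.9977^1 = -0.000005
  k=1: (−1)^2·41.5692/(4)·0.0672^3·0.9977^3 = +0.003139
  k=2: (−1)^3·41.5692/(12)·0.0672^1·0.9977^5 = -0.230321
d^3_{1,0}(3.0070) = -0.000005 +0.003139 -0.230321 = -0.227187
D = (-0.956162-0.292837i)·(-0.227187)·(+1.000000+0.000000i) = +0.217228+0.066529i

Wigner D-matrix element, Re=0.2172 Im=0.0665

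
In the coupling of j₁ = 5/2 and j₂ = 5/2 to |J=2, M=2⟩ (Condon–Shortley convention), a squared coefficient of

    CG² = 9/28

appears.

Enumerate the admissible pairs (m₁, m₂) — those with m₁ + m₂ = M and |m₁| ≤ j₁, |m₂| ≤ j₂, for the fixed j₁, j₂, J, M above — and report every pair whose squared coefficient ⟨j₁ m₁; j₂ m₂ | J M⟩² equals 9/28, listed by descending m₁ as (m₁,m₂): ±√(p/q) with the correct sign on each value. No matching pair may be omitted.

Admissible pairs with m₁+m₂ = M = 2: (-1/2,5/2), (1/2,3/2), (3/2,1/2), (5/2,-1/2)
  (m₁,m₂)=(5/2,-1/2): CG² = 5/28, CG = +√(5/28)
  (m₁,m₂)=(3/2,1/2): CG² = 9/28, CG = −√(9/28)   ← matches the target
  (m₁,m₂)=(1/2,3/2): CG² = 9/28, CG = +√(9/28)   ← matches the target
  (m₁,m₂)=(-1/2,5/2): CG² = 5/28, CG = −√(5/28)
Pairs with CG² = 9/28: (3/2,1/2): −√(9/28); (1/2,3/2): +√(9/28)

(3/2,1/2): −√(9/28); (1/2,3/2): +√(9/28)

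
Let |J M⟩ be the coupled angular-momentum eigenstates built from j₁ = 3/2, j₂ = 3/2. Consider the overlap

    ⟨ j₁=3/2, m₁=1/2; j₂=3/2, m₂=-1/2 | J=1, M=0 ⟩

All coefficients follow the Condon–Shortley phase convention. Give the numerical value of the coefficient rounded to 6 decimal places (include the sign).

triangle: 2!×1!×1!/5! = 2/120
(j±m)!: 2!×1!×1!×2!×1!×1! = 4
prefactor² = (2J+1)×Δ×N² = 1/5
  k=0: +1/(0!×2!×1!×1!×0!×0!) = 1/2
  k=1: −1/(1!×1!×0!×0!×1!×1!) = -1
Σ = -1/2  ⇒  CG² = 1/5×(-1/2)² = 1/20
CG = −√(1/20) = -0.223607

−√(1/20) ≈ -0.223607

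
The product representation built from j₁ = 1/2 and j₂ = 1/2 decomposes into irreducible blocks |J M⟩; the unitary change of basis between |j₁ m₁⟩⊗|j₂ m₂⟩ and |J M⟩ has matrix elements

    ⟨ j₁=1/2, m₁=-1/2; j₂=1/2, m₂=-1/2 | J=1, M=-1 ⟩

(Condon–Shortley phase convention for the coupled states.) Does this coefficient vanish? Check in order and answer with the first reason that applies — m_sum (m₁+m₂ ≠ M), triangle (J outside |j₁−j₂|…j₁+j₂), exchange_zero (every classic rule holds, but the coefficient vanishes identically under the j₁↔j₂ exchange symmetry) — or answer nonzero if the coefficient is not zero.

m-sum: m₁+m₂ = -1/2+(-1/2) = -1, M = -1  ✓
triangle: |j₁−j₂| = 0 ≤ J = 1 ≤ j₁+j₂ = 1  ✓
exchange: j₁=j₂, m₁=m₂ with (−1)^(j₁+j₂−J) = (−1)^0 = +1 — symmetry imposes no zero
value check: CG = +1 = +1.000000 ≠ 0

nonzero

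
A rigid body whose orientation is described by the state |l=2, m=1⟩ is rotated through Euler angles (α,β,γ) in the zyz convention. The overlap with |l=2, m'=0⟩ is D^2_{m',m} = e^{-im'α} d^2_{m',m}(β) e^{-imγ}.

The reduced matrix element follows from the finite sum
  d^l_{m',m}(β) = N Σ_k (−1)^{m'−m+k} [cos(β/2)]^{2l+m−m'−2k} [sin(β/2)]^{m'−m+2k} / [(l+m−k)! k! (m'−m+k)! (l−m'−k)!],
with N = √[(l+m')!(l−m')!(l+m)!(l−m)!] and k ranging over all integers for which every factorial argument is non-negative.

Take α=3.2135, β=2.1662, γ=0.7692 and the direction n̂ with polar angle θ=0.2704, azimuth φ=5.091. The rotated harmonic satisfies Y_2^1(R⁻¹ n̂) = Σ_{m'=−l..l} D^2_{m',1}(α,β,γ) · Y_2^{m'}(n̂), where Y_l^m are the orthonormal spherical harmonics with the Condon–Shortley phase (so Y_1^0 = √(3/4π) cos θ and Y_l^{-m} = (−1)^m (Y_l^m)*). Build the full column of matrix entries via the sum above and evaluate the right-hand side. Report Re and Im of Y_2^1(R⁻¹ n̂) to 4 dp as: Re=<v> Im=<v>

Need the full column D^2_{m',1} for m'=−2..2 at α=3.2135, β=2.1662, γ=0.7692.
cos(β/2)=0.468592, sin(β/2)=0.883415
d^2_{-2,1}: single k=3 term ⇒ +0.646128;  D = +0.523840-0.378250i
d^2_{-1,1}: k∈[2..3] ⇒ +0.514091 -0.609058 = -0.094966;  D = +0.072800-0.060982i
d^2_{0,1}: k∈[1..2] ⇒ +0.222651 -0.791342 = -0.568691;  D = -0.408586+0.395559i
d^2_{1,1}: k∈[0..1] ⇒ +0.048215 -0.514091 = -0.465877;  D = +0.310571-0.347256i
d^2_{2,1}: single k=0 term ⇒ -0.181794;  D = -0.111142+0.143863i
Y_2^{m'}(θ=0.2704,φ=5.091) and Σ D·Y over m':
  (+0.5238-0.3782i)·(-0.0200+0.0189i)  (+0.0728-0.0610i)·(+0.0735+0.1848i)  (-0.4086+0.3956i)·(+0.5633+0.0000i)  (+0.3106-0.3473i)·(-0.0735+0.1848i)  (-0.1111+0.1439i)·(-0.0200-0.0189i)
Y_2^1(R⁻¹ n̂) = -0.170571+0.331405i

Re=-0.1706 Im=0.3314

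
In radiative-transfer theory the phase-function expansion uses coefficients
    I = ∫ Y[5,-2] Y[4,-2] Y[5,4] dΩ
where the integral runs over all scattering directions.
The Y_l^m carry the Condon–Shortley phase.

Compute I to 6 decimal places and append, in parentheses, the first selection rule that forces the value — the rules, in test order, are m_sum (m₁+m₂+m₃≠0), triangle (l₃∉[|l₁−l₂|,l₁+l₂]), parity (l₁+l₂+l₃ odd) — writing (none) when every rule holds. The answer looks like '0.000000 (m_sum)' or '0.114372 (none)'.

0.118854 (none)

Rules hold: Σm=0, L=14 even, 1≤5≤9.
N = 11·9·11 = 1089
Δ = 4!·6!·4!/15! = 1/3153150
Racah Σ t=0..4: t=0:+1/69120 t=1:−1/1728 t=2:+1/576 t=3:−1/1728 t=4:+1/69120 = 7/11520
⇒ 3j(5 4 5; 0 0 0)² = 2/143, sgn -1
Racah Σ t=1..2: t=1:−1/25920 t=2:+1/11520 = 1/20736
⇒ 3j(5 4 5; -2 -2 4)² = 5/429, sgn -1
4πI² = N·(3j₀)²·(3jₘ)² = 30/169
I = +1·√(0.177515/4π) = 0.11885360
No selection rule forces the value: the integral is nonzero (none).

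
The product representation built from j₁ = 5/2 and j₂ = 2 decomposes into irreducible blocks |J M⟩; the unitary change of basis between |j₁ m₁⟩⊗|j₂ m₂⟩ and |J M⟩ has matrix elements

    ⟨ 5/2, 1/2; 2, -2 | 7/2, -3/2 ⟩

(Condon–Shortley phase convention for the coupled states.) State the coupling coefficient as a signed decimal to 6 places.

j₁+j₂−J=1  J+j₁−j₂=4  J−j₁+j₂=3  j₁+j₂+J+1=9
(j₁±m₁, j₂±m₂, J±M) = (3,2,0,4,2,5)
P² = 1536/7
sum k=0..0:
  [0] +1/24 = 1/24
S = 1/24
C² = P²·S² = 8/21 ; C = +0.617213

+0.617213  (= +√(8/21))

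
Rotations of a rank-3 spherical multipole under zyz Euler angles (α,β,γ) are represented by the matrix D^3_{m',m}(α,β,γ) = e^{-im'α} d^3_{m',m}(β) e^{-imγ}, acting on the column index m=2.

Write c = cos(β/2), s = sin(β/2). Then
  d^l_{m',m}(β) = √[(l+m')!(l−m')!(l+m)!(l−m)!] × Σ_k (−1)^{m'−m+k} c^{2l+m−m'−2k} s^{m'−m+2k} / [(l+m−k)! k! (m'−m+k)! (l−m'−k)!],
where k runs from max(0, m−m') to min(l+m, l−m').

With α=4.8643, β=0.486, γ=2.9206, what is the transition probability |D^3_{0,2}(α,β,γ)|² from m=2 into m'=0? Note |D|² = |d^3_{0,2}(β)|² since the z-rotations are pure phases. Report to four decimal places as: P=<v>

P=0.0698

D^3_{0,2}(4.8643,0.4860,2.9206) = e^{-i·0·4.8643}·d^3_{0,2}(0.4860)·e^{-i·2·2.9206}. Compute d first:
Half-angle: c=0.970620, s=0.240616. N=√(6·6·120·1)=65.726707
k∈{2,3} keeps every argument non-negative
  k=2: (−1)^0·65.7267/(12)·0.9706^4·0.2406^2 = +0.281453
  k=3: (−1)^1·65.7267/(12)·0.9706^2·0.2406^4 = -0.017296
d^3_{0,2}(0.4860) = +0.281453 -0.017296 = +0.264157
|D^3_{0,2}|² = |d^3_{0,2}(β)|² = (+0.264157)² = 0.069779 (the z-rotation phases have unit modulus)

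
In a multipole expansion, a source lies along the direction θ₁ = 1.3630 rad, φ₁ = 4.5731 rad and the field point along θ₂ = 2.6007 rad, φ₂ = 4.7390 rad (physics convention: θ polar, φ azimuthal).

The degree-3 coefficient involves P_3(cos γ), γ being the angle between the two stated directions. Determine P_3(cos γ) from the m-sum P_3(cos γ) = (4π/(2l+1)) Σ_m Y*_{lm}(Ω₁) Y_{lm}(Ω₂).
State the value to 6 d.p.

-0.398119

Summing Y*_{l m}(θ₁,φ₁)·Y_{l m}(θ₂,φ₂) over m ∈ [−3, 3]; prefactor 4π/(2·3+1) = 1.795196:
  [-3]  conj(Y_{3,-3})(Ω₁) = +0.158621+0.357241i ; Y_{3,-3}(Ω₂) = -0.004542-0.056775i ; Δ = +0.019562-0.010628i
  [-2]  conj(Y_{3,-2})(Ω₁) = -0.194084+0.055511i ; Y_{3,-2}(Ω₂) = +0.231945-0.012356i ; Δ = -0.044331+0.015274i
  [-1]  conj(Y_{3,-1})(Ω₁) = +0.034562+0.246521i ; Y_{3,-1}(Ω₂) = +0.011841+0.444876i ; Δ = -0.109262+0.018295i
  [+0]  conj(Y_{3,0})(Ω₁) = -0.214580-0.000000i ; Y_{3,0}(Ω₂) = -0.215738+0.000000i ; Δ = +0.046293+0.000000i
  [+1]  conj(Y_{3,1})(Ω₁) = -0.034562+0.246521i ; Y_{3,1}(Ω₂) = -0.011841+0.444876i ; Δ = -0.109262-0.018295i
  [+2]  conj(Y_{3,2})(Ω₁) = -0.194084-0.055511i ; Y_{3,2}(Ω₂) = +0.231945+0.012356i ; Δ = -0.044331-0.015274i
  [+3]  conj(Y_{3,3})(Ω₁) = -0.158621+0.357241i ; Y_{3,3}(Ω₂) = +0.004542-0.056775i ; Δ = +0.019562+0.010628i
Σ over m = -0.221769+0.000000i; ×(4π/7) → -0.398119+0.000000i. Real part: -0.398119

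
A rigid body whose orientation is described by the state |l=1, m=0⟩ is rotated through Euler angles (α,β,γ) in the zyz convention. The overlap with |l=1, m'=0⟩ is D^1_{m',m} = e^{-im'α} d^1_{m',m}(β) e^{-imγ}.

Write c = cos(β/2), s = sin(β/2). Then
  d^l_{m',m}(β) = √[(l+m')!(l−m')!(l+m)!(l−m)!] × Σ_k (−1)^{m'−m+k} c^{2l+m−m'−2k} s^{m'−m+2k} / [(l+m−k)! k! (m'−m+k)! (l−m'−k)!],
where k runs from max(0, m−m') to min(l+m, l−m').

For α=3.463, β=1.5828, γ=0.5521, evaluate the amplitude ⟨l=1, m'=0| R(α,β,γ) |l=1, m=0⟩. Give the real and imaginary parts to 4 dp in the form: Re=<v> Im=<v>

First d^1_{0,0}(β=1.5828), then the phase factors e^{-i(0)α} and e^{-i(0)γ}:
With c≡cos(β/2)=0.702850 and s≡sin(β/2)=0.711338, N=[1·1·1·1]^{1/2}=1.000000
k: max(0,(0)−(0))=0 … min(1+(0),1−(0))=1
  k=0: (−1)^0·1.0000/(1)·0.7029^2·0.7113^0 = +0.493998
  k=1: (−1)^1·1.0000/(1)·0.7029^0·0.7113^2 = -0.506002
d^1_{0,0}(1.5828) = +0.493998 -0.506002 = -0.012003
Phases: e^{-i·(0)·3.4630}=+1.000000+0.000000i, e^{-i·(0)·0.5521}=+1.000000+0.000000i ⇒ D=-0.012003+0.000000i

Re=-0.0120 Im=0.0000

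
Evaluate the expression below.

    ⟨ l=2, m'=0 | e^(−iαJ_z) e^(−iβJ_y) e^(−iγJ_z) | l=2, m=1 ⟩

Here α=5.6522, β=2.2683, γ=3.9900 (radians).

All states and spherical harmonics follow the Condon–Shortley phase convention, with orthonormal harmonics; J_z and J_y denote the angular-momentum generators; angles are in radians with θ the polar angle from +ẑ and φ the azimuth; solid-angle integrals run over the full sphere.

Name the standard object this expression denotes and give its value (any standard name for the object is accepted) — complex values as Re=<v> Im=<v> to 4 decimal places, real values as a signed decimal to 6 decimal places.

Wigner D-matrix element, Re=0.3986 Im=-0.4523

This is a Wigner D-matrix element — the rotation-matrix element ⟨l m'| R(α,β,γ) |l m⟩ in the angular-momentum basis.
D^2_{0,1}(5.6522,2.2683,3.9900) = e^{-i·0·5.6522}·d^2_{0,1}(2.2683)·e^{-i·1·3.9900}. Compute d first:
c=cos(2.268300/2)=0.422903, s=sin(2.268300/2)=0.906175; N=√[2·2·6·1]=4.898979
k∈{1,2} keeps every argument non-negative
  k=1: (−1)^0·4.8990/(2)·0.4229^3·0.9062^1 = +0.167884
  k=2: (−1)^1·4.8990/(2)·0.4229^1·0.9062^3 = -0.770819
d^2_{0,1}(2.2683) = +0.167884 -0.770819 = -0.602935
D = (+1.000000+0.000000i)·(-0.602935)·(-0.661179+0.750228i) = +0.398648-0.452339i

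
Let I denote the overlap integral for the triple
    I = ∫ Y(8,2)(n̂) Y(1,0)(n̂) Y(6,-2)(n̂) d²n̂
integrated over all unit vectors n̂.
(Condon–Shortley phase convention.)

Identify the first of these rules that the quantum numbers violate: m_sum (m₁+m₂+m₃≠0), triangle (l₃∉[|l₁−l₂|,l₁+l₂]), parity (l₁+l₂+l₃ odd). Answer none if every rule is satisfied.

triangle

Σmᵢ = 0  ✓
l₃∈[|l₁−l₂|,l₁+l₂]=[7,9] required, l₃=6 fails  ✗
Σlᵢ = 15 ⇒ odd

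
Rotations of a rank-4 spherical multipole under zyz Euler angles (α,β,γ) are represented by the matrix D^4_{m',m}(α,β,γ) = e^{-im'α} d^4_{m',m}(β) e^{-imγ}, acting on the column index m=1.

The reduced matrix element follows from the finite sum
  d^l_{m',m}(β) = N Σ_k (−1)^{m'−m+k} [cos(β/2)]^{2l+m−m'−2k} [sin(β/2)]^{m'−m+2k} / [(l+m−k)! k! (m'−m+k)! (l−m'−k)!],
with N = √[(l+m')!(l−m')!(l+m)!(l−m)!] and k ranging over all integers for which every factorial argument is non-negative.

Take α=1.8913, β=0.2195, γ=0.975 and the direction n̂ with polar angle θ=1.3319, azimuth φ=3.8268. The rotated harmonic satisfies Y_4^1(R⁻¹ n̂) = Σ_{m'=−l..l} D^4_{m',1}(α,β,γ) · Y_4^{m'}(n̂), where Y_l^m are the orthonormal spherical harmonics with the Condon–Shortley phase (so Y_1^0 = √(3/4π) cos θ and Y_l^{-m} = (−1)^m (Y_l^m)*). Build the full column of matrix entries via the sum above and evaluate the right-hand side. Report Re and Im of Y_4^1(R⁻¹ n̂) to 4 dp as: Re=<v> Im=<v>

Re=0.1109 Im=0.1732

Need the full column D^4_{m',1} for m'=−4..4 at α=1.8913, β=0.2195, γ=0.9750.
cos(β/2)=0.993984, sin(β/2)=0.109530
d^4_{-4,1}: single k=5 term ⇒ +0.000116;  D = +0.000110+0.000035i
d^4_{-3,1}: k∈[4..5] ⇒ +0.001859 -0.000014 = +0.001845;  D = -0.000025-0.001845i
d^4_{-2,1}: k∈[3..5] ⇒ +0.018031 -0.000328 +0.000001 = +0.017703;  D = -0.016725+0.005803i
d^4_{-1,1}: k∈[2..5] ⇒ +0.115702 -0.004215 +0.000026 -0.000000 = +0.111513;  D = +0.067884+0.088469i
d^4_{0,1}: k∈[1..4] ⇒ +0.469571 -0.034210 +0.000415 -0.000001 = +0.435775;  D = +0.244543-0.360692i
d^4_{1,1}: k∈[0..3] ⇒ +0.952870 -0.173553 +0.004215 -0.000017 = +0.783515;  D = -0.754012-0.212982i
d^4_{2,1}: k∈[0..2] ⇒ -0.445474 +0.027046 -0.000219 = -0.418648;  D = -0.018921-0.418220i
d^4_{3,1}: k∈[0..1] ⇒ +0.091835 -0.001859 = +0.089977;  D = +0.084027-0.032177i
d^4_{4,1}: single k=0 term ⇒ -0.009541;  D = +0.006045+0.007381i
Y_4^{m'}(θ=1.3319,φ=3.8268) and Σ D·Y over m':
  (+0.0001+0.0000i)·(-0.3631-0.1538i)  (-0.0000-0.0018i)·(+0.1266+0.2404i)  (-0.0167+0.0058i)·(-0.0382+0.1882i)  (+0.0679+0.0885i)·(+0.2196-0.1795i)  (+0.2445-0.3607i)·(+0.1513+0.0000i)  (-0.7540-0.2130i)·(-0.2196-0.1795i)  (-0.0189-0.4182i)·(-0.0382-0.1882i)  (+0.0840-0.0322i)·(-0.1266+0.2404i)  (+0.0060+0.0074i)·(-0.3631+0.1538i)
Y_4^1(R⁻¹ n̂) = +0.110905+0.173248i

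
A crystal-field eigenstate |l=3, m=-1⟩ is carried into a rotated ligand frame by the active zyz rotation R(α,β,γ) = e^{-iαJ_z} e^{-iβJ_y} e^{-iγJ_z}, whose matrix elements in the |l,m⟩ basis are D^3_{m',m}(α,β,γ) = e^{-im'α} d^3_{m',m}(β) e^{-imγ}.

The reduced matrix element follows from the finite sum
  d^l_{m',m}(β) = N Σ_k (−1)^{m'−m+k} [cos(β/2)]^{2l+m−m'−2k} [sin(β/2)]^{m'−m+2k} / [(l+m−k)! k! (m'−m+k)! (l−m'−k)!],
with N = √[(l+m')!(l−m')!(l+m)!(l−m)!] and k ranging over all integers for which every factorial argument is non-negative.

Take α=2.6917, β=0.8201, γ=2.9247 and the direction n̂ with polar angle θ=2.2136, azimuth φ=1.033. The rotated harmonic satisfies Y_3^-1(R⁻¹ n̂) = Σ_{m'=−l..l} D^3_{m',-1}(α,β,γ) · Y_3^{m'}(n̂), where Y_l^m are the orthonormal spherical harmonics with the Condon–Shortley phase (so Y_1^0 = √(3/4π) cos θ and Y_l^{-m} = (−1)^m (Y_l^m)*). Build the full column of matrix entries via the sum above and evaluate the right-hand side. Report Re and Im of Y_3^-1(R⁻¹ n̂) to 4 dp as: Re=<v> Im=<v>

Need the full column D^3_{m',-1} for m'=−3..3 at α=2.6917, β=0.8201, γ=2.9247.
cos(β/2)=0.917101, sin(β/2)=0.398655
d^3_{-3,-1}: single k=2 term ⇒ +0.435421;  D = +0.001840-0.435417i
d^3_{-2,-1}: k∈[1..2] ⇒ +0.817868 -0.309082 = +0.508786;  D = -0.223189+0.457219i
d^3_{-1,-1}: k∈[0..2] ⇒ +0.594980 -0.899401 +0.127460 = -0.176960;  D = -0.139058+0.109443i
d^3_{0,-1}: k∈[0..2] ⇒ -0.895929 +0.507873 -0.031989 = -0.420044;  D = +0.410203-0.090392i
d^3_{1,-1}: k∈[0..2] ⇒ +0.674551 -0.169947 +0.004014 = +0.508618;  D = +0.494874+0.117439i
d^3_{2,-1}: k∈[0..1] ⇒ -0.309082 +0.029201 = -0.279880;  D = +0.217117+0.176616i
d^3_{3,-1}: single k=0 term ⇒ +0.082275;  D = +0.034896+0.074508i
Y_3^{m'}(θ=2.2136,φ=1.033) and Σ D·Y over m':
  (+0.0018-0.4354i)·(-0.2138-0.0091i)  (-0.2232+0.4572i)·(+0.1865+0.3453i)  (-0.1391+0.1094i)·(+0.1056-0.1770i)  (+0.4102-0.0904i)·(+0.2692+0.0000i)  (+0.4949+0.1174i)·(-0.1056-0.1770i)  (+0.2171+0.1766i)·(+0.1865-0.3453i)  (+0.0349+0.0745i)·(+0.2138-0.0091i)
Y_3^-1(R⁻¹ n̂) = -0.010601-0.013320i

Re=-0.0106 Im=-0.0133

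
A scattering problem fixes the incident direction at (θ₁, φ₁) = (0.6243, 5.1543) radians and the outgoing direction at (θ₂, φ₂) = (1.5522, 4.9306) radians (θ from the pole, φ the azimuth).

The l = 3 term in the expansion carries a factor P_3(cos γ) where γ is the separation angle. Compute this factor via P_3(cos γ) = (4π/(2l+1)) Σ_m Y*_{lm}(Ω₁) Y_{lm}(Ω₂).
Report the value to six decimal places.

-0.377045

Summing Y*_{l m}(θ₁,φ₁)·Y_{l m}(θ₂,φ₂) over m ∈ [−3, 3]; prefactor 4π/(2·3+1) = 1.795196:
  [-3]  conj(Y_{3,-3})(Ω₁) = -0.08084 + 0.02022j ; Y_{3,-3}(Ω₂) = -0.25390 - 0.33080j ; Δ = 0.02721 + 0.02161j
  [-2]  conj(Y_{3,-2})(Ω₁) = -0.17968 - 0.21905j ; Y_{3,-2}(Ω₂) = -0.01722 + 0.00803j ; Δ = 0.00485 + 0.00233j
  [-1]  conj(Y_{3,-1})(Ω₁) = 0.18514 - 0.39132j ; Y_{3,-1}(Ω₂) = -0.06983 - 0.31492j ; Δ = -0.13616 - 0.03098j
  [+0]  conj(Y_{3,0})(Ω₁) = 0.08830 + 0.00000j ; Y_{3,0}(Ω₂) = -0.02081 + 0.00000j ; Δ = -0.00184 + 0.00000j
  [+1]  conj(Y_{3,1})(Ω₁) = -0.18514 - 0.39132j ; Y_{3,1}(Ω₂) = 0.06983 - 0.31492j ; Δ = -0.13616 + 0.03098j
  [+2]  conj(Y_{3,2})(Ω₁) = -0.17968 + 0.21905j ; Y_{3,2}(Ω₂) = -0.01722 - 0.00803j ; Δ = 0.00485 - 0.00233j
  [+3]  conj(Y_{3,3})(Ω₁) = 0.08084 + 0.02022j ; Y_{3,3}(Ω₂) = 0.25390 - 0.33080j ; Δ = 0.02721 - 0.02161j
Accumulated sum -0.21003 + 0.00000j; after 4π/(2l+1) scaling, -0.37704 + 0.00000j ⇒ P_3 = -0.377045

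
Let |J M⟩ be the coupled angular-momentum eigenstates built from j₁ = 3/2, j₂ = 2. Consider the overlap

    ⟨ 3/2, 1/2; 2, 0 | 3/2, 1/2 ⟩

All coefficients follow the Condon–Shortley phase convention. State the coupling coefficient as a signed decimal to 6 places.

−√(1/5) = -0.447214

j₁+j₂−J=2  J+j₁−j₂=1  J−j₁+j₂=2  j₁+j₂+J+1=6
(j₁±m₁, j₂±m₂, J±M) = (2,1,2,2,2,1)
P² = 16/45
sum k=0..1:
  [0] +1/4 = 1/4
  [1] −1/1 = -1
S = -3/4
C² = P²·S² = 1/5 ; C = -0.447214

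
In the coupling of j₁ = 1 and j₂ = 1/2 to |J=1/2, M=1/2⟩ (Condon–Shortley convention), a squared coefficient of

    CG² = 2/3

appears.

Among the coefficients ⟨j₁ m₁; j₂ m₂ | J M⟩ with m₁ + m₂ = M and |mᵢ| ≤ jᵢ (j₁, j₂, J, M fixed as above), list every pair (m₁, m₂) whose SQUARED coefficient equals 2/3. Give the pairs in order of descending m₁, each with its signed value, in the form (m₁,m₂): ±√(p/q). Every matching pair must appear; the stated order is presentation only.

(1,-1/2): +√(2/3)

Admissible pairs with m₁+m₂ = M = 1/2: (0,1/2), (1,-1/2)
  (m₁,m₂)=(1,-1/2): CG² = 2/3, CG = +√(2/3)   ← matches the target
  (m₁,m₂)=(0,1/2): CG² = 1/3, CG = −√(1/3)
Pairs with CG² = 2/3: (1,-1/2): +√(2/3)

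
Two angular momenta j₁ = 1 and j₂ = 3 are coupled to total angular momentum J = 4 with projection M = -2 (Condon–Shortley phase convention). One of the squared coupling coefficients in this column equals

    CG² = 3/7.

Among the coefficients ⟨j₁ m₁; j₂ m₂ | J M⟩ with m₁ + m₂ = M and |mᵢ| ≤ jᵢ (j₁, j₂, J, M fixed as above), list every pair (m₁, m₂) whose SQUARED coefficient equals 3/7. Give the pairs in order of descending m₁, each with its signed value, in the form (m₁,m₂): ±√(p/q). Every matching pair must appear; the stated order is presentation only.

Admissible pairs with m₁+m₂ = M = -2: (-1,-1), (0,-2), (1,-3)
  (m₁,m₂)=(1,-3): CG² = 1/28, CG = +√(1/28)
  (m₁,m₂)=(0,-2): CG² = 3/7, CG = +√(3/7)   ← matches the target
  (m₁,m₂)=(-1,-1): CG² = 15/28, CG = +√(15/28)
Pairs with CG² = 3/7: (0,-2): +√(3/7)

(0,-2): +√(3/7)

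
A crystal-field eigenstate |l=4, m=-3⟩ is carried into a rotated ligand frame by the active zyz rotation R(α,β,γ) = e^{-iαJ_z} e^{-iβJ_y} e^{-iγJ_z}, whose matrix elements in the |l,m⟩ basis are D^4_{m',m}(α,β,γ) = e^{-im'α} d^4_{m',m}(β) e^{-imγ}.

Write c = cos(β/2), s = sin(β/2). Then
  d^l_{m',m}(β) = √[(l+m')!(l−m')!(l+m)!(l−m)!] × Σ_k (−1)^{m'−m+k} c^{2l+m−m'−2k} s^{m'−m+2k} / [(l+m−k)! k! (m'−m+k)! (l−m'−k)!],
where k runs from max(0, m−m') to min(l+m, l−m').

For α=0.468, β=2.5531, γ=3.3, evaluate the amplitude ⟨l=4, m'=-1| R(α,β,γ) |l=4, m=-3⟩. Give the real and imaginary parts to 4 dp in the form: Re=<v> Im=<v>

D^4_{-1,-3}(0.4680,2.5531,3.3000) = e^{-i·-1·0.4680}·d^4_{-1,-3}(2.5531)·e^{-i·-3·3.3000}. Compute d first:
c=cos(2.553100/2)=0.290019, s=sin(2.553100/2)=0.957021; N=√[6·120·1·5040]=1904.940944
k∈{0,1} keeps every argument non-negative
  k=0: (−1)^2·1904.9409/(240)·0.2900^6·0.9570^2 = +0.004326
  k=1: (−1)^3·1904.9409/(144)·0.2900^4·0.9570^4 = -0.078507
d^4_{-1,-3}(2.5531) = +0.004326 -0.078507 = -0.074181
Attach z-rotation phases: D = e^{-i(-1)(0.4680)}·(-0.074181)·e^{-i(-3)(3.3000)} = +0.043558+0.060046i

Re=0.0436 Im=0.0600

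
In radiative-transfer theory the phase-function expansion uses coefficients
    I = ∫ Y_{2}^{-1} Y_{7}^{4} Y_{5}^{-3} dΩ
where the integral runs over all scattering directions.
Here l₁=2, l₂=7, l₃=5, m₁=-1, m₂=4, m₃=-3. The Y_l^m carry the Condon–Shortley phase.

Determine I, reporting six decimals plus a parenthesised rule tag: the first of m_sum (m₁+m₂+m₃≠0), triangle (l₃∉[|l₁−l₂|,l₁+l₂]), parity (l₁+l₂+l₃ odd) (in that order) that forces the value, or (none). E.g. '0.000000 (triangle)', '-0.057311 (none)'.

m-sum 0 ✓  L=14 even ✓  5≤5≤9 ✓
Π(2lᵢ+1) = 5×15×11 = 825
triangle coeff Δ(2,7,5) = 1/15015
Σ_t [2,2]: t=2:+1/57600 = 1/57600
(3j)²=21/715 [(2 7 5; 0 0 0)], sign=-1
Σ_t [3,3]: t=3:−1/483840 = -1/483840
(3j)²=3/91 [(2 7 5; -1 4 -3)], sign=-1
⇒ 4πI² = 135/169
I = (+1)√(135/169/(4π)) = 0.25212656
No selection rule forces the value: the integral is nonzero (none).

0.252127 (none)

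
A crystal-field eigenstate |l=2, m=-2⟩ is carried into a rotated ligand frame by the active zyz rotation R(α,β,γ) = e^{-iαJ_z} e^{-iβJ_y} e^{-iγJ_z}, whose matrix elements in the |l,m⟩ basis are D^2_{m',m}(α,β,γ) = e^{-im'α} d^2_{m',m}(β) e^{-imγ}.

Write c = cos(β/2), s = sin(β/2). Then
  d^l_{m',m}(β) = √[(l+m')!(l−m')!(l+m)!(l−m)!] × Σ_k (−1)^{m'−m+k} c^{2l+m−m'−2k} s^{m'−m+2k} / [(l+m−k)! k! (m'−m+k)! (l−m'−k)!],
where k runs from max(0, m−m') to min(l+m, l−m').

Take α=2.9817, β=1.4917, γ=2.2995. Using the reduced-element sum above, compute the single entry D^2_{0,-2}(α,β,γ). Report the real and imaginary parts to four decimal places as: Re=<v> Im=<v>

Re=-0.0689 Im=-0.6046

D^2_{0,-2}(2.9817,1.4917,2.2995) = e^{-i·0·2.9817}·d^2_{0,-2}(1.4917)·e^{-i·-2·2.2995}. Compute d first:
c=cos(1.491700/2)=0.734511, s=sin(1.491700/2)=0.678596; N=√[2·2·1·24]=9.797959
k: max(0,(-2)−(0))=0 … min(2+(-2),2−(0))=0
  k=0: (−1)^2·9.7980/(4)·0.7345^2·0.6786^2 = +0.608549
d^2_{0,-2}(1.4917) = +0.608549
Attach z-rotation phases: D = e^{-i(0)(2.9817)}·(+0.608549)·e^{-i(-2)(2.2995)} = -0.068855-0.604641i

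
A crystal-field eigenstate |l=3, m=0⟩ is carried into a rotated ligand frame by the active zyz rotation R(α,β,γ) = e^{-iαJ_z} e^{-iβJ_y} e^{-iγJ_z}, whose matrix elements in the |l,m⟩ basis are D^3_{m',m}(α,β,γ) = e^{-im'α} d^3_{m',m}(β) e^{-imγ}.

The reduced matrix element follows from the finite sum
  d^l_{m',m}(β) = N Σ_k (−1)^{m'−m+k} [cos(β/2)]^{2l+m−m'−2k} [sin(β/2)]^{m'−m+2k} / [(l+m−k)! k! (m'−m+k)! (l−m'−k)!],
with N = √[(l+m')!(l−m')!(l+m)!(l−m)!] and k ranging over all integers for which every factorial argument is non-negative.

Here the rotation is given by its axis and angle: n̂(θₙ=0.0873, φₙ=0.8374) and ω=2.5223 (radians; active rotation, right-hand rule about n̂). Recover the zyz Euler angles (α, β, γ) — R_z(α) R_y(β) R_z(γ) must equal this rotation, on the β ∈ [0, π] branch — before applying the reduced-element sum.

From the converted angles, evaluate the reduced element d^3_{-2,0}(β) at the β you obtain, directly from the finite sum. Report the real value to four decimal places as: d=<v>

Axis–angle → zyz. n̂ = (sinθₙcosφₙ, sinθₙsinφₙ, cosθₙ) = (+0.058364, +0.064773, +0.996192), ω = 2.5223.
R = I cosω + sinω [n̂]ₓ + (1−cosω) n̂n̂ᵀ gives
  R = [-0.808109, -0.571390, +0.143084; +0.585108, -0.806677, +0.083192; +0.067888, +0.150948, +0.986208]
β = atan2(√(R₁₃²+R₂₃²), R₃₃) = 0.166277; α = atan2(R₂₃, R₁₃) mod 2π = 0.526645; γ = atan2(R₃₂, −R₃₁) mod 2π = 1.993437
d^3_{-2,0}(β=0.1663) via the finite sum:
With c≡cos(β/2)=0.996546 and s≡sin(β/2)=0.083043, N=[1·120·6·6]^{1/2}=65.726707
k∈{2,3} keeps every argument non-negative
  k=2: (−1)^0·65.7267/(12)·0.9965^4·0.0830^2 = +0.037252
  k=3: (−1)^1·65.7267/(12)·0.9965^2·0.0830^4 = -0.000259
d^3_{-2,0}(0.1663) = +0.037252 -0.000259 = +0.036993

d=0.0370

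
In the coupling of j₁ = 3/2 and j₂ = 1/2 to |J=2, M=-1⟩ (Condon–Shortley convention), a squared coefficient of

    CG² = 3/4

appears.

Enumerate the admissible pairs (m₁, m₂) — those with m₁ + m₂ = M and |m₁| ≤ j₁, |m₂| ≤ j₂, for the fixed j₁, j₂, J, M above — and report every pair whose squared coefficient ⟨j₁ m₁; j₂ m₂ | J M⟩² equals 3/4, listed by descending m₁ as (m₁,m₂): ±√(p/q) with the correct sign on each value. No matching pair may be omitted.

(-1/2,-1/2): +√(3/4)

Admissible pairs with m₁+m₂ = M = -1: (-3/2,1/2), (-1/2,-1/2)
  (m₁,m₂)=(-1/2,-1/2): CG² = 3/4, CG = +√(3/4)   ← matches the target
  (m₁,m₂)=(-3/2,1/2): CG² = 1/4, CG = +√(1/4)
Pairs with CG² = 3/4: (-1/2,-1/2): +√(3/4)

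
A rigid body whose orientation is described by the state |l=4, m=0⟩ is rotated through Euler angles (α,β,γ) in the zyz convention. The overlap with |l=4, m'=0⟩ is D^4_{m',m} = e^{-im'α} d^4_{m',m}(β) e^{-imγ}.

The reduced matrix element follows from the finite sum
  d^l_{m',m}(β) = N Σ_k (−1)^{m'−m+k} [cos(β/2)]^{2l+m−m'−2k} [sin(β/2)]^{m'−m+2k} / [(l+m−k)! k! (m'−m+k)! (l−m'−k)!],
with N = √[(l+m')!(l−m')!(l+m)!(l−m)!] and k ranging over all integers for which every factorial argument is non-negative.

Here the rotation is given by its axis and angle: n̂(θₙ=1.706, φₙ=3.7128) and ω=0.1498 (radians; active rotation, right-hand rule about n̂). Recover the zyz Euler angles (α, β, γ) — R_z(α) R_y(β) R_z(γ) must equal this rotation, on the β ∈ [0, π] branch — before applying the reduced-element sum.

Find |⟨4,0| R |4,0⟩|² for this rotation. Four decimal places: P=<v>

P=0.7970

Axis–angle → zyz. n̂ = (sinθₙcosφₙ, sinθₙsinφₙ, cosθₙ) = (-0.833572, -0.535714, -0.134792), ω = 0.1498.
R = I cosω + sinω [n̂]ₓ + (1−cosω) n̂n̂ᵀ gives
  R = [+0.996583, +0.025117, -0.078692; -0.015115, +0.992015, +0.125211; +0.081208, -0.123594, +0.989004]
β = atan2(√(R₁₃²+R₂₃²), R₃₃) = 0.148430; α = atan2(R₂₃, R₁₃) mod 2π = 2.131889; γ = atan2(R₃₂, −R₃₁) mod 2π = 4.131067
Split into d^4_{0,0}(β=0.1484) × two z-phases.
c=cos(0.148430/2)=0.997247, s=sin(0.148430/2)=0.074147; N=√[24·24·24·24]=576.000000
k: max(0,(0)−(0))=0 … min(4+(0),4−(0))=4
  k=0: (−1)^0·576.0000/(576)·0.9972^8·0.0741^0 = +0.978190
  k=1: (−1)^1·576.0000/(36)·0.9972^6·0.0741^2 = -0.086522
  k=2: (−1)^2·576.0000/(16)·0.9972^4·0.0741^4 = +0.001076
  k=3: (−1)^3·576.0000/(36)·0.9972^2·0.0741^6 = -0.000003
  k=4: (−1)^4·576.0000/(576)·0.9972^0·0.0741^8 = +0.000000
d^4_{0,0}(0.1484) = +0.978190 -0.086522 +0.001076 -0.000003 +0.000000 = +0.892741
|D^4_{0,0}|² = |d^4_{0,0}(β)|² = (+0.892741)² = 0.796987 (the z-rotation phases have unit modulus)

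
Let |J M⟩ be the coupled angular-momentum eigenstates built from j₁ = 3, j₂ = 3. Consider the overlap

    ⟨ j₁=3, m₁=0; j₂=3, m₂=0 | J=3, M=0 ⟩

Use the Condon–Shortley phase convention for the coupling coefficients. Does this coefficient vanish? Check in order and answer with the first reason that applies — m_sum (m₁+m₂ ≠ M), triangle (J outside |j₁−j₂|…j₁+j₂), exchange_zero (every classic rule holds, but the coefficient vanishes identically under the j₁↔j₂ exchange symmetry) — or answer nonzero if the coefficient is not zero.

m-sum: m₁+m₂ = 0+0 = 0, M = 0  ✓
triangle: |j₁−j₂| = 0 ≤ J = 3 ≤ j₁+j₂ = 6  ✓
exchange: j₁=j₂ and m₁=m₂, and (−1)^(j₁+j₂−J) = (−1)^3 = −1 forces ⟨j₁m₁;j₂m₂|JM⟩ = −⟨j₂m₂;j₁m₁|JM⟩ = −⟨j₁m₁;j₂m₂|JM⟩ ⇒ the coefficient vanishes identically
Racah sum check: Σ_k collapses to 0 ⇒ CG = 0

exchange_zero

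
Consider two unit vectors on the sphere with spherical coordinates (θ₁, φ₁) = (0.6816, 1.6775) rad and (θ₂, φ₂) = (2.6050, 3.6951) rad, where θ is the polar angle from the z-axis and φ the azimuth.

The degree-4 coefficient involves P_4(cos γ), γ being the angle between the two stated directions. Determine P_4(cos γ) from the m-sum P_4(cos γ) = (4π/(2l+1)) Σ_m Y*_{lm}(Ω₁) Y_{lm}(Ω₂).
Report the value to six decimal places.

-0.212922

Term-by-term m-sum for l=4 (normalisation 4π/9 = 1.396263):
  term(m=-4) = -0.000453-0.002058i   from Y*(Ω₁)=+0.063473+0.028866i, Y(Ω₂)=-0.018128-0.024184i
  term(m=-3) = -0.034013-0.007978i   from Y*(Ω₁)=+0.076493-0.230740i, Y(Ω₂)=-0.012878-0.143141i
  term(m=-2) = -0.097729+0.121550i   from Y*(Ω₁)=-0.418056-0.090596i, Y(Ω₂)=+0.163103-0.326096i
  term(m=-1) = +0.055114+0.115031i   from Y*(Ω₁)=-0.030109+0.281099i, Y(Ω₂)=+0.383816-0.237176i
  term(m=+0) = +0.001668+0.000000i   from Y*(Ω₁)=-0.249974-0.000000i, Y(Ω₂)=-0.006671+0.000000i
  term(m=+1) = +0.055114-0.115031i   from Y*(Ω₁)=+0.030109+0.281099i, Y(Ω₂)=-0.383816-0.237176i
  term(m=+2) = -0.097729-0.121550i   from Y*(Ω₁)=-0.418056+0.090596i, Y(Ω₂)=+0.163103+0.326096i
  term(m=+3) = -0.034013+0.007978i   from Y*(Ω₁)=-0.076493-0.230740i, Y(Ω₂)=+0.012878-0.143141i
  term(m=+4) = -0.000453+0.002058i   from Y*(Ω₁)=+0.063473-0.028866i, Y(Ω₂)=-0.018128+0.024184i
Total Σ_m = -0.152494-0.000000i. Multiply by 1.396263: -0.212922-0.000000i. P_4(cos γ) = -0.212922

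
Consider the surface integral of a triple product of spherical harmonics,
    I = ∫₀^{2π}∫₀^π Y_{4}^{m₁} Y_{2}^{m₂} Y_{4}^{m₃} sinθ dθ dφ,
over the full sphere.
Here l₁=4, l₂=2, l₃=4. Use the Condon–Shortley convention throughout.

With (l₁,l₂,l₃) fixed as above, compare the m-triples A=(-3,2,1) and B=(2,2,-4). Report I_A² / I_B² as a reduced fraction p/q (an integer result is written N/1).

Shared (l₁,l₂,l₃)=(4,2,4): N and (l;000)² cancel in I_A²/I_B².
A: Δ = 2!·6!·2!/11! = 1/13860; Racah Σ t=2..2: t=2:+1/480 = 1/480; ⇒ 3j(4 2 4; -3 2 1)² = 3/110, sgn -1
B: Δ = 2!·6!·2!/11! = 1/13860; Racah Σ t=2..2: t=2:+1/2880 = 1/2880; ⇒ 3j(4 2 4; 2 2 -4)² = 2/165, sgn +1
I_A²/I_B² = (3/110)/(2/165) = 9/4

9/4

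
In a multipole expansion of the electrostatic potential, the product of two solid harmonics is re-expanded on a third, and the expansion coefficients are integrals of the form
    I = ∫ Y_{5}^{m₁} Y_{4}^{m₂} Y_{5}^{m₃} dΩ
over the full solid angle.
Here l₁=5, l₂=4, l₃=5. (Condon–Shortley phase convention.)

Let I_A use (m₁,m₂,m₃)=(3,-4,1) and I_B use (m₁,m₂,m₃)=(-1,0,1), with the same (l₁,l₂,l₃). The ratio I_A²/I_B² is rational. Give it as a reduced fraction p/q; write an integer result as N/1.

15/4

Same 5,4,5: normalisation and zero-m 3j drop out of the ratio.
A: Δ: 4! 6! 4! / 15! → 1/3153150; sum: t=0:+1/27648 = 1/27648; 3j²(5 4 5; 3 -4 1) = Δ·Π!·Σ² = 10/429  (sign +1)
B: Δ: 4! 6! 4! / 15! → 1/3153150; sum: t=0:+1/414720 t=1:−1/4320 t=2:+1/768 t=3:−1/1296 t=4:+1/27648 = 7/20736; 3j²(5 4 5; -1 0 1) = Δ·Π!·Σ² = 8/1287  (sign +1)
I_A²/I_B² = (10/429)/(8/1287) = 15/4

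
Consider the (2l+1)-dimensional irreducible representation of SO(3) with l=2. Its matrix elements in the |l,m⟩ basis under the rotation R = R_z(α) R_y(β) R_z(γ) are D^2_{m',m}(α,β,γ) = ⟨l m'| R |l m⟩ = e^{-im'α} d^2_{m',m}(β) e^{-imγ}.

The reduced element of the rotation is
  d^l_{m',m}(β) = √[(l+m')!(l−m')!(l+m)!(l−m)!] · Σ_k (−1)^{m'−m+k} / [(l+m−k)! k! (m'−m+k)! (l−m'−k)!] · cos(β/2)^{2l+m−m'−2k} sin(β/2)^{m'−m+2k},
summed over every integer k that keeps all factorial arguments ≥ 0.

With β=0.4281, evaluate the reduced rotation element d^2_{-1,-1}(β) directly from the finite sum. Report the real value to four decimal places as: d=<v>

d=0.7825

d^2_{-1,-1}(β=0.4281) via the finite sum:
c=cos(0.428100/2)=0.977179, s=sin(0.428100/2)=0.212419; N=√[1·6·1·6]=6.000000
The bounds max(0,m−m')=0 and min(l+m,l−m')=1 give 2 terms
  k=0: (−1)^0·6.0000/(6)·0.9772^4·0.2124^0 = +0.911792
  k=1: (−1)^1·6.0000/(2)·0.9772^2·0.2124^2 = -0.129258
d^2_{-1,-1}(0.4281) = +0.911792 -0.129258 = +0.782534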